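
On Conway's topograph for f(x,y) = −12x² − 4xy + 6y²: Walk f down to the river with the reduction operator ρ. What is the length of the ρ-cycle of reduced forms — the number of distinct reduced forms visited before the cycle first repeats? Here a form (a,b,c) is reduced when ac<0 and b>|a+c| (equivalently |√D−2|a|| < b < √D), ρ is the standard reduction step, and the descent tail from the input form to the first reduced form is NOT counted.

D = 304, ⌊√D⌋ = 17
descent: ρ → (6,16,-2)  [lands on river]
river: ρ → (-2,16,6)
river: ρ → (6,8,-10)
river: ρ → (-10,12,4)
river: ρ → (4,12,-10)
river: ρ → (-10,8,6)
ρ-cycle length = 6 (tail of 1 descent step not counted)

6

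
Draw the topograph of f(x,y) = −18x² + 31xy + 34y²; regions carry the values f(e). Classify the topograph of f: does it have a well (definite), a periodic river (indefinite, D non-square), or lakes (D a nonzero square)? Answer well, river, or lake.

D = b²−4ac = 31² − 4·(-18)·34 = 3409
D > 0 non-square ⇒ indefinite ⇒ periodic river

river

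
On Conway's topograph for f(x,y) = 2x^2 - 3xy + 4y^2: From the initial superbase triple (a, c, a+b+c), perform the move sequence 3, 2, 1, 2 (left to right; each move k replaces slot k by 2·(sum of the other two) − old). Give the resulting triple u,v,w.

start (2,4,3) = (f(1,0),f(0,1),f(1,1))
replace slot 3: 2·(2+4) − 3 = 9 → (2,4,9)
replace slot 2: 2·(2+9) − 4 = 18 → (2,18,9)
replace slot 1: 2·(18+9) − 2 = 52 → (52,18,9)
replace slot 2: 2·(52+9) − 18 = 104 → (52,104,9)

52,104,9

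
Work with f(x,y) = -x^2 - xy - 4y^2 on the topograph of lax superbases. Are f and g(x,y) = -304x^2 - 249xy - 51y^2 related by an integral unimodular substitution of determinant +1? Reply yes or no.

D₁ = -15, D₂ = -15
f is negative-definite; reduce −f:
−f: reduced (well bottom): (1,1,4) with a≤c, −a<b≤a
flip sign back: reduced form of f is (-1,-1,-4)
g is negative-definite; reduce −g:
−g: flip: (304,249,51)→(51,-249,304)
−g: translate: b→-45 (≡-249 mod 102), so (51,-249,304)→(51,-45,10)
−g: flip: (51,-45,10)→(10,45,51)
−g: translate: b→5 (≡45 mod 20), so (10,45,51)→(10,5,1)
−g: flip: (10,5,1)→(1,-5,10)
−g: translate: b→1 (≡-5 mod 2), so (1,-5,10)→(1,1,4)
−g: reduced (well bottom): (1,1,4) with a≤c, −a<b≤a
flip sign back: reduced form of g is (-1,-1,-4)
reduced forms (-1, -1, -4) vs (-1, -1, -4) ⇒ equivalent

yes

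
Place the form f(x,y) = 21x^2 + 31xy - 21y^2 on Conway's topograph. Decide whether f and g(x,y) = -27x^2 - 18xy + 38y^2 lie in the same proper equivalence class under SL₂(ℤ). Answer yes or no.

D₁ = 2725, D₂ = 4428
discriminants differ ⇒ not SL₂(ℤ)-equivalent

no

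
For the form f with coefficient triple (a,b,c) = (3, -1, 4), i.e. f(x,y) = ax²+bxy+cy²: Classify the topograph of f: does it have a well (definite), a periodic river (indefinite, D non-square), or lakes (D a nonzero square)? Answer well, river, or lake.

D = b²−4ac = (-1)² − 4·3·4 = -47
D < 0 ⇒ definite ⇒ every region one sign ⇒ single well

well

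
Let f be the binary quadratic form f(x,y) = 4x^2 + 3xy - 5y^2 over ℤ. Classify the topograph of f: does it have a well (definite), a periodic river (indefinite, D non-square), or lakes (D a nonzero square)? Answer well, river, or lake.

D = b²−4ac = 3² − 4·4·(-5) = 89
D > 0 non-square ⇒ indefinite ⇒ periodic river

river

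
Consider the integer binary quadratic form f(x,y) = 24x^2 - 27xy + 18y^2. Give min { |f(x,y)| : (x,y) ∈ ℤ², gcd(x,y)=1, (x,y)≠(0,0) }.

translate: b→21 (≡-27 mod 48), so (24,-27,18)→(24,21,15)
flip: (24,21,15)→(15,-21,24)
translate: b→9 (≡-21 mod 30), so (15,-21,24)→(15,9,18)
reduced (well bottom): (15,9,18) with a≤c, −a<b≤a
well minimum = a = 15

15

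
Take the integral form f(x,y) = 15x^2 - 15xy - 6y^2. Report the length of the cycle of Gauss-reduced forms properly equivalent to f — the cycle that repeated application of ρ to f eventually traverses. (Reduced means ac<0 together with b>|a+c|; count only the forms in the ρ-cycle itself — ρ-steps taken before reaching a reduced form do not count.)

D = 585, ⌊√D⌋ = 24
descent: ρ → (-6,15,15)  [lands on river]
river: ρ → (15,15,-6)
river: ρ → (-6,21,6)
river: ρ → (6,15,-15)
river: ρ → (-15,15,6)
river: ρ → (6,21,-6)
ρ-cycle length = 6 (tail of 1 descent step not counted)

6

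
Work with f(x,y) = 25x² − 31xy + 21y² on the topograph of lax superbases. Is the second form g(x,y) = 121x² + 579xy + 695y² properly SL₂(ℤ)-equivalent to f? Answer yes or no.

D₁ = -1139, D₂ = -1139
f: translate: b→19 (≡-31 mod 50), so (25,-31,21)→(25,19,15)
f: flip: (25,19,15)→(15,-19,25)
f: translate: b→11 (≡-19 mod 30), so (15,-19,25)→(15,11,21)
f: reduced (well bottom): (15,11,21) with a≤c, −a<b≤a
g: translate: b→95 (≡579 mod 242), so (121,579,695)→(121,95,21)
g: flip: (121,95,21)→(21,-95,121)
g: translate: b→-11 (≡-95 mod 42), so (21,-95,121)→(21,-11,15)
g: flip: (21,-11,15)→(15,11,21)
g: reduced (well bottom): (15,11,21) with a≤c, −a<b≤a
reduced forms (15, 11, 21) vs (15, 11, 21) ⇒ equivalent

yes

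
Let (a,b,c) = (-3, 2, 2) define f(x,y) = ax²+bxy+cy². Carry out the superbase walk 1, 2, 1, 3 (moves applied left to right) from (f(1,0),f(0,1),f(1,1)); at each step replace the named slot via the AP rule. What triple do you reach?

start (-3,2,1) = (f(1,0),f(0,1),f(1,1))
replace slot 1: 2·(2+1) − (-3) = 9 → (9,2,1)
replace slot 2: 2·(9+1) − 2 = 18 → (9,18,1)
replace slot 1: 2·(18+1) − 9 = 29 → (29,18,1)
replace slot 3: 2·(29+18) − 1 = 93 → (29,18,93)

29,18,93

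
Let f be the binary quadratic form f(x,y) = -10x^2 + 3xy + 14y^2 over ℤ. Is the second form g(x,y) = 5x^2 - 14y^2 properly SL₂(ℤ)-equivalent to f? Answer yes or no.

D₁ = 569, D₂ = 280
discriminants differ ⇒ not SL₂(ℤ)-equivalent

no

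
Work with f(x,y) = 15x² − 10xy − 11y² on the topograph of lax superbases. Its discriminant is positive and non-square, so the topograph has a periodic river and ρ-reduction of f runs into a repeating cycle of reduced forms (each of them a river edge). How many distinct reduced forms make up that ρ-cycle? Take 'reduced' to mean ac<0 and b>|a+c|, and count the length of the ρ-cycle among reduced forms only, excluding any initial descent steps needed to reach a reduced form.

D = 760, ⌊√D⌋ = 27
descent: ρ → (-11,10,15)  [lands on river]
river: ρ → (15,20,-6)
river: ρ → (-6,16,21)
river: ρ → (21,26,-1)
river: ρ → (-1,26,21)
river: ρ → (21,16,-6)
river: ρ → (-6,20,15)
river: ρ → (15,10,-11)
river: ρ → (-11,12,14)
river: ρ → (14,16,-9)
river: ρ → (-9,20,10)
river: ρ → (10,20,-9)
river: ρ → (-9,16,14)
river: ρ → (14,12,-11)
ρ-cycle length = 14 (tail of 1 descent step not counted)

14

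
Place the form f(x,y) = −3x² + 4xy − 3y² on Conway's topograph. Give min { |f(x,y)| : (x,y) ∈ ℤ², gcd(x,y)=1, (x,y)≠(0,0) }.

translate: b→2 (≡-4 mod 6), so (3,-4,3)→(3,2,2)
flip: (3,2,2)→(2,-2,3)
translate: b→2 (≡-2 mod 4), so (2,-2,3)→(2,2,3)
reduced (well bottom): (2,2,3) with a≤c, −a<b≤a
well minimum |f| = |-2| = 2 (negative-definite)

2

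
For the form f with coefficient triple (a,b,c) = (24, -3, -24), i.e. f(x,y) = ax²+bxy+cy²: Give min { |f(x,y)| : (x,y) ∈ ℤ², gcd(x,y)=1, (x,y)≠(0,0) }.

descent: ρ → (-24,3,24)  [lands on river]
river: ρ → (24,45,-3)
river: ρ → (-3,45,24)
river: ρ → (24,3,-24)
river: ρ → (-24,45,3)
river: ρ → (3,45,-24)
closes: descent 1, river 6
min |a| on river = 3

3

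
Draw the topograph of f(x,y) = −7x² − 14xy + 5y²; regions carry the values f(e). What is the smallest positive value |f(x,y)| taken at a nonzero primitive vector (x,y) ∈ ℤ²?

descent: ρ → (5,14,-7)  [lands on river]
river: ρ → (-7,14,5)
river: ρ → (5,16,-4)
river: ρ → (-4,16,5)
closes: descent 1, river 4
min |a| on river = 4

4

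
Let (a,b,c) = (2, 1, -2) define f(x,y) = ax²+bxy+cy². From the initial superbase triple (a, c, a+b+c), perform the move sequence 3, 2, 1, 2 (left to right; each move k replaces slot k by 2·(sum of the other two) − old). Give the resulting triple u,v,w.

start (2,-2,1) = (f(1,0),f(0,1),f(1,1))
replace slot 3: 2·(2+(-2)) − 1 = -1 → (2,-2,-1)
replace slot 2: 2·(2+(-1)) − (-2) = 4 → (2,4,-1)
replace slot 1: 2·(4+(-1)) − 2 = 4 → (4,4,-1)
replace slot 2: 2·(4+(-1)) − 4 = 2 → (4,2,-1)

4,2,-1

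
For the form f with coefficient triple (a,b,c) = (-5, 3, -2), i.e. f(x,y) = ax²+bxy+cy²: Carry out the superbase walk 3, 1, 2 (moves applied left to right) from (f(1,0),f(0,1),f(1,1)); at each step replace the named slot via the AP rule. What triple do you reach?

start (-5,-2,-4) = (f(1,0),f(0,1),f(1,1))
replace slot 3: 2·((-5)+(-2)) − (-4) = -10 → (-5,-2,-10)
replace slot 1: 2·((-2)+(-10)) − (-5) = -19 → (-19,-2,-10)
replace slot 2: 2·((-19)+(-10)) − (-2) = -56 → (-19,-56,-10)

-19,-56,-10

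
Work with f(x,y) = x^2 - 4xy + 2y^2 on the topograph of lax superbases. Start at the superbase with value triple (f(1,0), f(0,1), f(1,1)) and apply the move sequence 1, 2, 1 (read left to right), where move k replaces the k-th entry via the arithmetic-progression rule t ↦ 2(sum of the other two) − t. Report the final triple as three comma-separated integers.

start (1,2,-1) = (f(1,0),f(0,1),f(1,1))
replace slot 1: 2·(2+(-1)) − 1 = 1 → (1,2,-1)
replace slot 2: 2·(1+(-1)) − 2 = -2 → (1,-2,-1)
replace slot 1: 2·((-2)+(-1)) − 1 = -7 → (-7,-2,-1)

-7,-2,-1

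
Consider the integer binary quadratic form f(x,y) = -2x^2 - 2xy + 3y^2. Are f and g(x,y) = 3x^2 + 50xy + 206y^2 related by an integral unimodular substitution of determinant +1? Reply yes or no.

D₁ = 28, D₂ = 28
river cycle of f (length 4): (3, 2, -2), (-2, 2, 3), (3, 4, -1), (-1, 4, 3)
river cycle of g (length 4): (3, 2, -2), (-2, 2, 3), (3, 4, -1), (-1, 4, 3)
cycles coincide ⇒ equivalent

yes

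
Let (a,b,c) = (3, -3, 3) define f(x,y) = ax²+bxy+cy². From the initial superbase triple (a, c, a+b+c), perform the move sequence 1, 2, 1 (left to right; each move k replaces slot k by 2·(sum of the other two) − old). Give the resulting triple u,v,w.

start (3,3,3) = (f(1,0),f(0,1),f(1,1))
replace slot 1: 2·(3+3) − 3 = 9 → (9,3,3)
replace slot 2: 2·(9+3) − 3 = 21 → (9,21,3)
replace slot 1: 2·(21+3) − 9 = 39 → (39,21,3)

39,21,3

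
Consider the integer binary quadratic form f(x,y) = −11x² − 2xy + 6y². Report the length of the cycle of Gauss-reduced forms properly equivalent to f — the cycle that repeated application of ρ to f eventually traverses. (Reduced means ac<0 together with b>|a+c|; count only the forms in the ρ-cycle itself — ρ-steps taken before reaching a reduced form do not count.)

D = 268, ⌊√D⌋ = 16
descent: ρ → (6,14,-3)  [lands on river]
river: ρ → (-3,16,1)
river: ρ → (1,16,-3)
river: ρ → (-3,14,6)
river: ρ → (6,10,-7)
river: ρ → (-7,4,9)
river: ρ → (9,14,-2)
river: ρ → (-2,14,9)
river: ρ → (9,4,-7)
river: ρ → (-7,10,6)
ρ-cycle length = 10 (tail of 1 descent step not counted)

10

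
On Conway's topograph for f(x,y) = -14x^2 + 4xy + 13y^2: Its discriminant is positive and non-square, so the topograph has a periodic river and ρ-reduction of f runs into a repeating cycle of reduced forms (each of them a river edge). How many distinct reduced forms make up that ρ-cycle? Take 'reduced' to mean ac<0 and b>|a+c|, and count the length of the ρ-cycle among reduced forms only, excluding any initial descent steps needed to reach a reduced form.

D = 744, ⌊√D⌋ = 27
river: ρ → (13,22,-5)
river: ρ → (-5,18,21)
river: ρ → (21,24,-2)
river: ρ → (-2,24,21)
river: ρ → (21,18,-5)
river: ρ → (-5,22,13)
river: ρ → (13,4,-14)
river: ρ → (-14,24,3)
river: ρ → (3,24,-14)
river: ρ → (-14,4,13)
ρ-cycle length = 10 (tail of 0 descent steps not counted)

10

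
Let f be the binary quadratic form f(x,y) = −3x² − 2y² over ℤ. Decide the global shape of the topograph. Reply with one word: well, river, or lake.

D = b²−4ac = 0² − 4·(-3)·(-2) = -24
D < 0 ⇒ definite ⇒ every region one sign ⇒ single well

well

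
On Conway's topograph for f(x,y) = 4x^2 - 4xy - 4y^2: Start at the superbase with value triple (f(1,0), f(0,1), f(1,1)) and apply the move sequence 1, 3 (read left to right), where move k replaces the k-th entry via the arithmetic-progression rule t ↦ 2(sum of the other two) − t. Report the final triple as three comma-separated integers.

start (4,-4,-4) = (f(1,0),f(0,1),f(1,1))
replace slot 1: 2·((-4)+(-4)) − 4 = -20 → (-20,-4,-4)
replace slot 3: 2·((-20)+(-4)) − (-4) = -44 → (-20,-4,-44)

-20,-4,-44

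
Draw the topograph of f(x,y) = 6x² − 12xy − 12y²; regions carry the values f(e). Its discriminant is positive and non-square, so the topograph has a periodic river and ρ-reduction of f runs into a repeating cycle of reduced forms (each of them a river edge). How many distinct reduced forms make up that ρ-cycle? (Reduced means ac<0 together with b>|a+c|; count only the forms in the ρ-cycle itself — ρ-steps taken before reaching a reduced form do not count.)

D = 432, ⌊√D⌋ = 20
descent: ρ → (-12,12,6)  [lands on river]
river: ρ → (6,12,-12)
ρ-cycle length = 2 (tail of 1 descent step not counted)

2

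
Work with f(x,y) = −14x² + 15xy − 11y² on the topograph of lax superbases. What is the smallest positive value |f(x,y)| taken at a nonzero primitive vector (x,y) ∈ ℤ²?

translate: b→13 (≡-15 mod 28), so (14,-15,11)→(14,13,10)
flip: (14,13,10)→(10,-13,14)
translate: b→7 (≡-13 mod 20), so (10,-13,14)→(10,7,11)
reduced (well bottom): (10,7,11) with a≤c, −a<b≤a
well minimum |f| = |-10| = 10 (negative-definite)

10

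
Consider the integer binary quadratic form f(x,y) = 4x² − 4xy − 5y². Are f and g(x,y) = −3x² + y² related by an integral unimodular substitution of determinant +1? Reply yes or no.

D₁ = 96, D₂ = 12
discriminants differ ⇒ not SL₂(ℤ)-equivalent

no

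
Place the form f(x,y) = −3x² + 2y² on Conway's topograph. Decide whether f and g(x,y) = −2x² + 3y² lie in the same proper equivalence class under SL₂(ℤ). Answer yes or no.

D₁ = 24, D₂ = 24
river cycle of f (length 2): (2, 4, -1), (-1, 4, 2)
river cycle of g (length 2): (-2, 4, 1), (1, 4, -2)
cycles differ ⇒ inequivalent

no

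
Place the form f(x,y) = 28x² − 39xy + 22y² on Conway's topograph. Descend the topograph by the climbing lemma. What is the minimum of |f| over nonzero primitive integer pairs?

translate: b→17 (≡-39 mod 56), so (28,-39,22)→(28,17,11)
flip: (28,17,11)→(11,-17,28)
translate: b→5 (≡-17 mod 22), so (11,-17,28)→(11,5,22)
reduced (well bottom): (11,5,22) with a≤c, −a<b≤a
well minimum = a = 11

11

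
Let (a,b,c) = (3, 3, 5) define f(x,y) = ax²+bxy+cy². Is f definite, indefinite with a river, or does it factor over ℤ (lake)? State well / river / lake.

D = b²−4ac = 3² − 4·3·5 = -51
D < 0 ⇒ definite ⇒ every region one sign ⇒ single well

well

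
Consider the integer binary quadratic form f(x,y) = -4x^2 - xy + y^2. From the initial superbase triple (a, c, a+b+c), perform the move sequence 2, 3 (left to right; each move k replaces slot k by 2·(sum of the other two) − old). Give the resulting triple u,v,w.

start (-4,1,-4) = (f(1,0),f(0,1),f(1,1))
replace slot 2: 2·((-4)+(-4)) − 1 = -17 → (-4,-17,-4)
replace slot 3: 2·((-4)+(-17)) − (-4) = -38 → (-4,-17,-38)

-4,-17,-38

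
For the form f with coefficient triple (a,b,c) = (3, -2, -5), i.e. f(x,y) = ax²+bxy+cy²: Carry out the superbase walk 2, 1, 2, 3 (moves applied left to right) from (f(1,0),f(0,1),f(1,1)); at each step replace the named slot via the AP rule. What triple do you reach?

start (3,-5,-4) = (f(1,0),f(0,1),f(1,1))
replace slot 2: 2·(3+(-4)) − (-5) = 3 → (3,3,-4)
replace slot 1: 2·(3+(-4)) − 3 = -5 → (-5,3,-4)
replace slot 2: 2·((-5)+(-4)) − 3 = -21 → (-5,-21,-4)
replace slot 3: 2·((-5)+(-21)) − (-4) = -48 → (-5,-21,-48)

-5,-21,-48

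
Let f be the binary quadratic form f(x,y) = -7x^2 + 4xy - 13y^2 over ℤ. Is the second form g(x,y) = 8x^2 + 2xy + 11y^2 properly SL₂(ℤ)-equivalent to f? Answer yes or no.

D₁ = -348, D₂ = -348
f is negative-definite; reduce −f:
−f: reduced (well bottom): (7,-4,13) with a≤c, −a<b≤a
flip sign back: reduced form of f is (-7,4,-13)
g: reduced (well bottom): (8,2,11) with a≤c, −a<b≤a
reduced forms (-7, 4, -13) vs (8, 2, 11) ⇒ inequivalent

no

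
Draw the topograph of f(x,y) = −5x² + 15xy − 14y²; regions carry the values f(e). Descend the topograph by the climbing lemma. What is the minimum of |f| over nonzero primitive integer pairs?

translate: b→5 (≡-15 mod 10), so (5,-15,14)→(5,5,4)
flip: (5,5,4)→(4,-5,5)
translate: b→3 (≡-5 mod 8), so (4,-5,5)→(4,3,4)
reduced (well bottom): (4,3,4) with a≤c, −a<b≤a
well minimum |f| = |-4| = 4 (negative-definite)

4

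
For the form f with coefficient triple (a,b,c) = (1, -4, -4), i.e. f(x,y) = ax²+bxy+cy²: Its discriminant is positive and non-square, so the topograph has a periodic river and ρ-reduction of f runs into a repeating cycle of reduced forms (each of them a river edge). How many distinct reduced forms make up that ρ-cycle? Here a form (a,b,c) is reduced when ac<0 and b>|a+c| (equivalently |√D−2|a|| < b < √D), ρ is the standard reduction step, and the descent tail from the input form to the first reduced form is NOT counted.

D = 32, ⌊√D⌋ = 5
descent: ρ → (-4,4,1)  [lands on river]
river: ρ → (1,4,-4)
ρ-cycle length = 2 (tail of 1 descent step not counted)

2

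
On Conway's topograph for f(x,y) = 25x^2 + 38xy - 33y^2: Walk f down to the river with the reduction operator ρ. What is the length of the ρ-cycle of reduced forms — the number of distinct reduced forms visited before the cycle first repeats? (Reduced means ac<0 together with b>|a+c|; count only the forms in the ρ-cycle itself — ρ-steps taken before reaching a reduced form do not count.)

D = 4744, ⌊√D⌋ = 68
river: ρ → (-33,28,30)
river: ρ → (30,32,-31)
river: ρ → (-31,30,31)
river: ρ → (31,32,-30)
river: ρ → (-30,28,33)
river: ρ → (33,38,-25)
river: ρ → (-25,62,9)
river: ρ → (9,64,-18)
river: ρ → (-18,44,39)
river: ρ → (39,34,-23)
river: ρ → (-23,58,15)
river: ρ → (15,62,-15)
river: ρ → (-15,58,23)
river: ρ → (23,34,-39)
river: ρ → (-39,44,18)
river: ρ → (18,64,-9)
river: ρ → (-9,62,25)
river: ρ → (25,38,-33)
ρ-cycle length = 18 (tail of 0 descent steps not counted)

18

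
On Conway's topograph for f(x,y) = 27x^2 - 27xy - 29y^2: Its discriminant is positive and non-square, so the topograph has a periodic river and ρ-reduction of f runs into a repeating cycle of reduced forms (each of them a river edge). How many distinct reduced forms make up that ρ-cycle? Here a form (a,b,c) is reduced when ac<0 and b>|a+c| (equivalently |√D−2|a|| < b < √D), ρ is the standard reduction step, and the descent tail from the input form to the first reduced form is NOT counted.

D = 3861, ⌊√D⌋ = 62
descent: ρ → (-29,27,27)  [lands on river]
river: ρ → (27,27,-29)
river: ρ → (-29,31,25)
river: ρ → (25,19,-35)
river: ρ → (-35,51,9)
river: ρ → (9,57,-17)
river: ρ → (-17,45,27)
river: ρ → (27,9,-35)
river: ρ → (-35,61,1)
river: ρ → (1,61,-35)
river: ρ → (-35,9,27)
river: ρ → (27,45,-17)
river: ρ → (-17,57,9)
river: ρ → (9,51,-35)
river: ρ → (-35,19,25)
river: ρ → (25,31,-29)
ρ-cycle length = 16 (tail of 1 descent step not counted)

16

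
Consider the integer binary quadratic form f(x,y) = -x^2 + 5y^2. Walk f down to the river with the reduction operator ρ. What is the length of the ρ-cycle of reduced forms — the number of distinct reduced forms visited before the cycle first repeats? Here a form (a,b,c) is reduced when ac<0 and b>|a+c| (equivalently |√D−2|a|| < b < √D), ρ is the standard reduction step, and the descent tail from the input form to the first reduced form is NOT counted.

D = 20, ⌊√D⌋ = 4
descent: ρ → (5,0,-1)
descent: ρ → (-1,4,1)  [lands on river]
river: ρ → (1,4,-1)
ρ-cycle length = 2 (tail of 2 descent steps not counted)

2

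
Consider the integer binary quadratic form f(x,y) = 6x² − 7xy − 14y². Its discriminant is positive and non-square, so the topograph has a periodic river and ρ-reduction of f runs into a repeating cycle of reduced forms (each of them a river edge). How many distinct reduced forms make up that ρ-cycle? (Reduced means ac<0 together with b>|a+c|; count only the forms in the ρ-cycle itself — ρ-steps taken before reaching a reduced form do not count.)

D = 385, ⌊√D⌋ = 19
descent: ρ → (-14,7,6)
descent: ρ → (6,17,-4)  [lands on river]
river: ρ → (-4,15,10)
river: ρ → (10,5,-9)
river: ρ → (-9,13,6)
river: ρ → (6,11,-11)
river: ρ → (-11,11,6)
river: ρ → (6,13,-9)
river: ρ → (-9,5,10)
river: ρ → (10,15,-4)
river: ρ → (-4,17,6)
river: ρ → (6,19,-1)
river: ρ → (-1,19,6)
ρ-cycle length = 12 (tail of 2 descent steps not counted)

12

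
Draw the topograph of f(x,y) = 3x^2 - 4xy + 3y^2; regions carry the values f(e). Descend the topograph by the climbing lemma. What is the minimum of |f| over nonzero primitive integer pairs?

translate: b→2 (≡-4 mod 6), so (3,-4,3)→(3,2,2)
flip: (3,2,2)→(2,-2,3)
translate: b→2 (≡-2 mod 4), so (2,-2,3)→(2,2,3)
reduced (well bottom): (2,2,3) with a≤c, −a<b≤a
well minimum = a = 2

2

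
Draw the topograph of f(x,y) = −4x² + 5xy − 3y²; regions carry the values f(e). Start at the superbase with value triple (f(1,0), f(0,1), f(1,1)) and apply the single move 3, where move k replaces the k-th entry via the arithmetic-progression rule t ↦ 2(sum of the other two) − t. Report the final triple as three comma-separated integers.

start (-4,-3,-2) = (f(1,0),f(0,1),f(1,1))
replace slot 3: 2·((-4)+(-3)) − (-2) = -12 → (-4,-3,-12)

-4,-3,-12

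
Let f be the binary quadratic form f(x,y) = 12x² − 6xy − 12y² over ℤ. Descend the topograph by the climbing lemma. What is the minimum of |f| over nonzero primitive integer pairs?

descent: ρ → (-12,6,12)  [lands on river]
river: ρ → (12,18,-6)
river: ρ → (-6,18,12)
river: ρ → (12,6,-12)
river: ρ → (-12,18,6)
river: ρ → (6,18,-12)
closes: descent 1, river 6
min |a| on river = 6

6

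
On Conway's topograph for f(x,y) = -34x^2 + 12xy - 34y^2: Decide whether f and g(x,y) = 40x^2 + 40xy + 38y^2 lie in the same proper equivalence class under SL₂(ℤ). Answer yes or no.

D₁ = -4480, D₂ = -4480
f is negative-definite; reduce −f:
−f: flip: (34,-12,34)→(34,12,34)
−f: reduced (well bottom): (34,12,34) with a≤c, −a<b≤a
flip sign back: reduced form of f is (-34,-12,-34)
g: flip: (40,40,38)→(38,-40,40)
g: translate: b→36 (≡-40 mod 76), so (38,-40,40)→(38,36,38)
g: reduced (well bottom): (38,36,38) with a≤c, −a<b≤a
reduced forms (-34, -12, -34) vs (38, 36, 38) ⇒ inequivalent

no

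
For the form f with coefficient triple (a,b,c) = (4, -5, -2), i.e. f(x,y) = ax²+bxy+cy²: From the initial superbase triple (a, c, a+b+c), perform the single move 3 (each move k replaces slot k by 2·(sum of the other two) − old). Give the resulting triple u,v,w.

start (4,-2,-3) = (f(1,0),f(0,1),f(1,1))
replace slot 3: 2·(4+(-2)) − (-3) = 7 → (4,-2,7)

4,-2,7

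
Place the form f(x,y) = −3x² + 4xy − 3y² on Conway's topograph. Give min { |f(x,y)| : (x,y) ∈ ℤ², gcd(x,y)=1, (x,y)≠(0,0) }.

translate: b→2 (≡-4 mod 6), so (3,-4,3)→(3,2,2)
flip: (3,2,2)→(2,-2,3)
translate: b→2 (≡-2 mod 4), so (2,-2,3)→(2,2,3)
reduced (well bottom): (2,2,3) with a≤c, −a<b≤a
well minimum |f| = |-2| = 2 (negative-definite)

2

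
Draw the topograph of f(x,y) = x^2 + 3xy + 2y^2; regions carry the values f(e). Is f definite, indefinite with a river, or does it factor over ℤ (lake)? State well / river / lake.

D = b²−4ac = 3² − 4·1·2 = 1
D = 1² is a perfect square ⇒ form factors over ℤ ⇒ lakes

lake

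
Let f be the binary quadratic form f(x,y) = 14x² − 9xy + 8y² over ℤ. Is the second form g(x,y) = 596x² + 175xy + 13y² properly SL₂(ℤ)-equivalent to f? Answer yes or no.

D₁ = -367, D₂ = -367
f: flip: (14,-9,8)→(8,9,14)
f: translate: b→-7 (≡9 mod 16), so (8,9,14)→(8,-7,13)
f: reduced (well bottom): (8,-7,13) with a≤c, −a<b≤a
g: flip: (596,175,13)→(13,-175,596)
g: translate: b→7 (≡-175 mod 26), so (13,-175,596)→(13,7,8)
g: flip: (13,7,8)→(8,-7,13)
g: reduced (well bottom): (8,-7,13) with a≤c, −a<b≤a
reduced forms (8, -7, 13) vs (8, -7, 13) ⇒ equivalent

yes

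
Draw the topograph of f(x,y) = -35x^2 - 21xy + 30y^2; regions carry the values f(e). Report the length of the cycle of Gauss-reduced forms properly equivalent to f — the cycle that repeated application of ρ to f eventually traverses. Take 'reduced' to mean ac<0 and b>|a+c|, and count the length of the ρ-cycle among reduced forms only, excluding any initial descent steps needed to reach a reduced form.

D = 4641, ⌊√D⌋ = 68
descent: ρ → (30,21,-35)  [lands on river]
river: ρ → (-35,49,16)
river: ρ → (16,47,-38)
river: ρ → (-38,29,25)
river: ρ → (25,21,-42)
river: ρ → (-42,63,4)
river: ρ → (4,65,-26)
river: ρ → (-26,39,30)
ρ-cycle length = 8 (tail of 1 descent step not counted)

8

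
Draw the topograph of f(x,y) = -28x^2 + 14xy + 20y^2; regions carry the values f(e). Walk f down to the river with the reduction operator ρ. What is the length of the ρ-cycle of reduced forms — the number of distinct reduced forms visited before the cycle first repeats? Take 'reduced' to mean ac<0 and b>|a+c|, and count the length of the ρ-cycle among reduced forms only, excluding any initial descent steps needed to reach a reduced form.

D = 2436, ⌊√D⌋ = 49
river: ρ → (20,26,-22)
river: ρ → (-22,18,24)
river: ρ → (24,30,-16)
river: ρ → (-16,34,20)
river: ρ → (20,46,-4)
river: ρ → (-4,42,42)
river: ρ → (42,42,-4)
river: ρ → (-4,46,20)
river: ρ → (20,34,-16)
river: ρ → (-16,30,24)
river: ρ → (24,18,-22)
river: ρ → (-22,26,20)
river: ρ → (20,14,-28)
river: ρ → (-28,42,6)
river: ρ → (6,42,-28)
river: ρ → (-28,14,20)
ρ-cycle length = 16 (tail of 0 descent steps not counted)

16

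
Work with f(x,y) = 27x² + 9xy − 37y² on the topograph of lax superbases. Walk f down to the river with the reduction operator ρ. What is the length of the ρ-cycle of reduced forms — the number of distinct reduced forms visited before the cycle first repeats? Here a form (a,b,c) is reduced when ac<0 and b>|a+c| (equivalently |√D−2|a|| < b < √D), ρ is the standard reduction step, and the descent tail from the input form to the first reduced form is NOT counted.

D = 4077, ⌊√D⌋ = 63
descent: ρ → (-37,-9,27)
descent: ρ → (27,63,-1)  [lands on river]
river: ρ → (-1,63,27)
river: ρ → (27,45,-19)
river: ρ → (-19,31,41)
river: ρ → (41,51,-9)
river: ρ → (-9,57,23)
river: ρ → (23,35,-31)
river: ρ → (-31,27,27)
river: ρ → (27,27,-31)
river: ρ → (-31,35,23)
river: ρ → (23,57,-9)
river: ρ → (-9,51,41)
river: ρ → (41,31,-19)
river: ρ → (-19,45,27)
ρ-cycle length = 14 (tail of 2 descent steps not counted)

14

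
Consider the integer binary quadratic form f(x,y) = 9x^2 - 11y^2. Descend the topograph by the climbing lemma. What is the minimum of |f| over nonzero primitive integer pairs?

descent: ρ → (-11,0,9)
descent: ρ → (9,18,-2)  [lands on river]
river: ρ → (-2,18,9)
closes: descent 2, river 2
min |a| on river = 2

2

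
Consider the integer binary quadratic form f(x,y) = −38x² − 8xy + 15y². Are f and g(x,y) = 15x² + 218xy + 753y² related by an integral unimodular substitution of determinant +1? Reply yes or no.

D₁ = 2344, D₂ = 2344
river cycle of f (length 46): (15, 38, -15), (-15, 22, 31), (31, 40, -6), (-6, 44, 17), (17, 24, -26), (-26, 28, 15), (15, 32, -22), (-22, 12, 25), (25, 38, -9), (-9, 34, 33), … (36 more)
river cycle of g (length 46): (15, 38, -15), (-15, 22, 31), (31, 40, -6), (-6, 44, 17), (17, 24, -26), (-26, 28, 15), (15, 32, -22), (-22, 12, 25), (25, 38, -9), (-9, 34, 33), … (36 more)
cycles coincide ⇒ equivalent

yes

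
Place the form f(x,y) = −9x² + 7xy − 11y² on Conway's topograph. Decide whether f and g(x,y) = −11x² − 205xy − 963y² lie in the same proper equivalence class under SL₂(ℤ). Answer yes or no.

D₁ = -347, D₂ = -347
f is negative-definite; reduce −f:
−f: reduced (well bottom): (9,-7,11) with a≤c, −a<b≤a
flip sign back: reduced form of f is (-9,7,-11)
g is negative-definite; reduce −g:
−g: translate: b→7 (≡205 mod 22), so (11,205,963)→(11,7,9)
−g: flip: (11,7,9)→(9,-7,11)
−g: reduced (well bottom): (9,-7,11) with a≤c, −a<b≤a
flip sign back: reduced form of g is (-9,7,-11)
reduced forms (-9, 7, -11) vs (-9, 7, -11) ⇒ equivalent

yes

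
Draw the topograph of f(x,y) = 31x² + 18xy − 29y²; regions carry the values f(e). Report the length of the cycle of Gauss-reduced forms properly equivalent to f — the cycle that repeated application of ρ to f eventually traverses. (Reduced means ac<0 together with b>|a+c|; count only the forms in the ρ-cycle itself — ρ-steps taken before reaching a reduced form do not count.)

D = 3920, ⌊√D⌋ = 62
river: ρ → (-29,40,20)
river: ρ → (20,40,-29)
river: ρ → (-29,18,31)
river: ρ → (31,44,-16)
river: ρ → (-16,52,19)
river: ρ → (19,62,-1)
river: ρ → (-1,62,19)
river: ρ → (19,52,-16)
river: ρ → (-16,44,31)
river: ρ → (31,18,-29)
ρ-cycle length = 10 (tail of 0 descent steps not counted)

10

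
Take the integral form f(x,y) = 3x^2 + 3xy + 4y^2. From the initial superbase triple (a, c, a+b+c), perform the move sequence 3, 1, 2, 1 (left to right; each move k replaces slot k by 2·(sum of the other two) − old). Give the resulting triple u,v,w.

start (3,4,10) = (f(1,0),f(0,1),f(1,1))
replace slot 3: 2·(3+4) − 10 = 4 → (3,4,4)
replace slot 1: 2·(4+4) − 3 = 13 → (13,4,4)
replace slot 2: 2·(13+4) − 4 = 30 → (13,30,4)
replace slot 1: 2·(30+4) − 13 = 55 → (55,30,4)

55,30,4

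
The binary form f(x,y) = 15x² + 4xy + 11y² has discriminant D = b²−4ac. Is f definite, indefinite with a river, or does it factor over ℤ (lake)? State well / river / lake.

D = b²−4ac = 4² − 4·15·11 = -644
D < 0 ⇒ definite ⇒ every region one sign ⇒ single well

well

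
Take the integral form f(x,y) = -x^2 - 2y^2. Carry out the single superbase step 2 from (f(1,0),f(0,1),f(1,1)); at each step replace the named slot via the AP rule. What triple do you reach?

start (-1,-2,-3) = (f(1,0),f(0,1),f(1,1))
replace slot 2: 2·((-1)+(-3)) − (-2) = -6 → (-1,-6,-3)

-1,-6,-3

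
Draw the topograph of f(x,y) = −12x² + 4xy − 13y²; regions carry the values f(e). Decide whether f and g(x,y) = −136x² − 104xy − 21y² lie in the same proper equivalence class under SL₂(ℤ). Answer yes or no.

D₁ = -608, D₂ = -608
f is negative-definite; reduce −f:
−f: reduced (well bottom): (12,-4,13) with a≤c, −a<b≤a
flip sign back: reduced form of f is (-12,4,-13)
g is negative-definite; reduce −g:
−g: flip: (136,104,21)→(21,-104,136)
−g: translate: b→-20 (≡-104 mod 42), so (21,-104,136)→(21,-20,12)
−g: flip: (21,-20,12)→(12,20,21)
−g: translate: b→-4 (≡20 mod 24), so (12,20,21)→(12,-4,13)
−g: reduced (well bottom): (12,-4,13) with a≤c, −a<b≤a
flip sign back: reduced form of g is (-12,4,-13)
reduced forms (-12, 4, -13) vs (-12, 4, -13) ⇒ equivalent

yes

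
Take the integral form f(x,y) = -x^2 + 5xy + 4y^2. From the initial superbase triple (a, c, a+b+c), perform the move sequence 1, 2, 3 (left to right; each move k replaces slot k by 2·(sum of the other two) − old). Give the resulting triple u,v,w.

start (-1,4,8) = (f(1,0),f(0,1),f(1,1))
replace slot 1: 2·(4+8) − (-1) = 25 → (25,4,8)
replace slot 2: 2·(25+8) − 4 = 62 → (25,62,8)
replace slot 3: 2·(25+62) − 8 = 166 → (25,62,166)

25,62,166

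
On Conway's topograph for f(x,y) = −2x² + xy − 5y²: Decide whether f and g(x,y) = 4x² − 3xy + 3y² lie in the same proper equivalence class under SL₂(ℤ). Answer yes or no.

D₁ = -39, D₂ = -39
f is negative-definite; reduce −f:
−f: reduced (well bottom): (2,-1,5) with a≤c, −a<b≤a
flip sign back: reduced form of f is (-2,1,-5)
g: flip: (4,-3,3)→(3,3,4)
g: reduced (well bottom): (3,3,4) with a≤c, −a<b≤a
reduced forms (-2, 1, -5) vs (3, 3, 4) ⇒ inequivalent

no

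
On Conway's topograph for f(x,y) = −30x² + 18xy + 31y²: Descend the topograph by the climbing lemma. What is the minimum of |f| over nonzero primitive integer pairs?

river: ρ → (31,44,-17)
river: ρ → (-17,58,10)
river: ρ → (10,62,-5)
river: ρ → (-5,58,34)
river: ρ → (34,10,-29)
river: ρ → (-29,48,15)
river: ρ → (15,42,-38)
river: ρ → (-38,34,19)
river: ρ → (19,42,-30)
river: ρ → (-30,18,31)
closes: descent 0, river 10
min |a| on river = 5

5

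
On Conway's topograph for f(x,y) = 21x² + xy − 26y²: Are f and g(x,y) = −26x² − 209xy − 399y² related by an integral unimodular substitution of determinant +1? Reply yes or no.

D₁ = 2185, D₂ = 2185
river cycle of f (length 34): (21, 43, -4), (-4, 45, 10), (10, 35, -24), (-24, 13, 21), (21, 29, -16), (-16, 35, 15), (15, 25, -26), (-26, 27, 14), (14, 29, -24), (-24, 19, 19), … (24 more)
river cycle of g (length 34): (21, 43, -4), (-4, 45, 10), (10, 35, -24), (-24, 13, 21), (21, 29, -16), (-16, 35, 15), (15, 25, -26), (-26, 27, 14), (14, 29, -24), (-24, 19, 19), … (24 more)
cycles coincide ⇒ equivalent

yes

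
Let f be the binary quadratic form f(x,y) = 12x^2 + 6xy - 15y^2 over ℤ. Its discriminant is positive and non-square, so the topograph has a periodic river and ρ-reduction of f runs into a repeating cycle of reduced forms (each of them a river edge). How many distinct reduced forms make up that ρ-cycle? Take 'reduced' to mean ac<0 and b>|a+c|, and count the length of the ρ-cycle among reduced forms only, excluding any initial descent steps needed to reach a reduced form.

D = 756, ⌊√D⌋ = 27
river: ρ → (-15,24,3)
river: ρ → (3,24,-15)
river: ρ → (-15,6,12)
river: ρ → (12,18,-9)
river: ρ → (-9,18,12)
river: ρ → (12,6,-15)
ρ-cycle length = 6 (tail of 0 descent steps not counted)

6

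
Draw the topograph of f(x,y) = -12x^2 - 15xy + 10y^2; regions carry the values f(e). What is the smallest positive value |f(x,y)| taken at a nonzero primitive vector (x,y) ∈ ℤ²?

descent: ρ → (10,15,-12)  [lands on river]
river: ρ → (-12,9,13)
river: ρ → (13,17,-8)
river: ρ → (-8,15,15)
river: ρ → (15,15,-8)
river: ρ → (-8,17,13)
river: ρ → (13,9,-12)
river: ρ → (-12,15,10)
river: ρ → (10,25,-2)
river: ρ → (-2,23,22)
river: ρ → (22,21,-3)
river: ρ → (-3,21,22)
river: ρ → (22,23,-2)
river: ρ → (-2,25,10)
closes: descent 1, river 14
min |a| on river = 2

2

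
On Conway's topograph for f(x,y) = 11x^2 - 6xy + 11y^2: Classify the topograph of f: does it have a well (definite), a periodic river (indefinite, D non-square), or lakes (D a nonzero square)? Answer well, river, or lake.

D = b²−4ac = (-6)² − 4·11·11 = -448
D < 0 ⇒ definite ⇒ every region one sign ⇒ single well

well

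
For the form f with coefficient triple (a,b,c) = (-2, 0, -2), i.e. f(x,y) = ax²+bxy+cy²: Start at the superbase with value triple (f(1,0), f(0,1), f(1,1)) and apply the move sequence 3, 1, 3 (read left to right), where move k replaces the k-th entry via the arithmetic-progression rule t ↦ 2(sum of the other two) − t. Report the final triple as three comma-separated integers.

start (-2,-2,-4) = (f(1,0),f(0,1),f(1,1))
replace slot 3: 2·((-2)+(-2)) − (-4) = -4 → (-2,-2,-4)
replace slot 1: 2·((-2)+(-4)) − (-2) = -10 → (-10,-2,-4)
replace slot 3: 2·((-10)+(-2)) − (-4) = -20 → (-10,-2,-20)

-10,-2,-20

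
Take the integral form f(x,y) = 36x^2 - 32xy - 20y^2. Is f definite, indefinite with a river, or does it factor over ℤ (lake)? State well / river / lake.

D = b²−4ac = (-32)² − 4·36·(-20) = 3904
D > 0 non-square ⇒ indefinite ⇒ periodic river

river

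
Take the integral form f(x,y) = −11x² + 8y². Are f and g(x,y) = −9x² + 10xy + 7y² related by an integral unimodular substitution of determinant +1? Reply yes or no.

D₁ = 352, D₂ = 352
river cycle of f (length 6): (8, 16, -3), (-3, 14, 13), (13, 12, -4), (-4, 12, 13), (13, 14, -3), (-3, 16, 8)
river cycle of g (length 6): (7, 18, -1), (-1, 18, 7), (7, 10, -9), (-9, 8, 8), (8, 8, -9), (-9, 10, 7)
cycles differ ⇒ inequivalent

no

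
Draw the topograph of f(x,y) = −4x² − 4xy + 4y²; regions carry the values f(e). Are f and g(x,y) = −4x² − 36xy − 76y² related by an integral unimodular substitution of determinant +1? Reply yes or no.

D₁ = 80, D₂ = 80
river cycle of f (length 2): (4, 4, -4), (-4, 4, 4)
river cycle of g (length 2): (-4, 4, 4), (4, 4, -4)
cycles coincide ⇒ equivalent

yes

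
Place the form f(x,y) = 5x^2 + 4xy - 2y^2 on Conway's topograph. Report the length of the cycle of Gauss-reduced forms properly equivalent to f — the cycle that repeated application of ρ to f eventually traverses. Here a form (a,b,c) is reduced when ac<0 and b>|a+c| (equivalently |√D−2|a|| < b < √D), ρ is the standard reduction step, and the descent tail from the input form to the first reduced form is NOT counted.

D = 56, ⌊√D⌋ = 7
river: ρ → (-2,4,5)
river: ρ → (5,6,-1)
river: ρ → (-1,6,5)
river: ρ → (5,4,-2)
ρ-cycle length = 4 (tail of 0 descent steps not counted)

4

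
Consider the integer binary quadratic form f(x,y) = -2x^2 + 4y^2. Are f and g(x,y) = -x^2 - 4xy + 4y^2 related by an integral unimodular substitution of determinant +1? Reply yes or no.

D₁ = 32, D₂ = 32
river cycle of f (length 2): (-2, 4, 2), (2, 4, -2)
river cycle of g (length 2): (4, 4, -1), (-1, 4, 4)
cycles differ ⇒ inequivalent

no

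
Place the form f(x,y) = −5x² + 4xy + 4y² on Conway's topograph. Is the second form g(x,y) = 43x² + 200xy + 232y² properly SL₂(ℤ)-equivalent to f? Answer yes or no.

D₁ = 96, D₂ = 96
river cycle of f (length 4): (4, 4, -5), (-5, 6, 3), (3, 6, -5), (-5, 4, 4)
river cycle of g (length 4): (4, 4, -5), (-5, 6, 3), (3, 6, -5), (-5, 4, 4)
cycles coincide ⇒ equivalent

yes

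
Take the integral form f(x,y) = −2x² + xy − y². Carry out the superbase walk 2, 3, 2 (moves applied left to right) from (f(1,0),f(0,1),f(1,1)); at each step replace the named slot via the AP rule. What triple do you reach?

start (-2,-1,-2) = (f(1,0),f(0,1),f(1,1))
replace slot 2: 2·((-2)+(-2)) − (-1) = -7 → (-2,-7,-2)
replace slot 3: 2·((-2)+(-7)) − (-2) = -16 → (-2,-7,-16)
replace slot 2: 2·((-2)+(-16)) − (-7) = -29 → (-2,-29,-16)

-2,-29,-16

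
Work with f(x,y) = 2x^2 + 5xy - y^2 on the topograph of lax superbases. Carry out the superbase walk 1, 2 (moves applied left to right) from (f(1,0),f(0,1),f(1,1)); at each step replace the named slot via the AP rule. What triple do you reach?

start (2,-1,6) = (f(1,0),f(0,1),f(1,1))
replace slot 1: 2·((-1)+6) − 2 = 8 → (8,-1,6)
replace slot 2: 2·(8+6) − (-1) = 29 → (8,29,6)

8,29,6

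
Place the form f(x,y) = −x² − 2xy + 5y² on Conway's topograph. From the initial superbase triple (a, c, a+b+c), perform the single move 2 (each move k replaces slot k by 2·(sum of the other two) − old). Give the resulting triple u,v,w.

start (-1,5,2) = (f(1,0),f(0,1),f(1,1))
replace slot 2: 2·((-1)+2) − 5 = -3 → (-1,-3,2)

-1,-3,2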